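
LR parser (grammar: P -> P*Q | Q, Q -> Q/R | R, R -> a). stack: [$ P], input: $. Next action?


start symbol P on stack, input exhausted
Action: accept


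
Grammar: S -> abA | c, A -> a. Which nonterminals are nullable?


A nonterminal is nullable iff some alternative derives ε (directly, or every symbol in it is nullable)
Nullable: {}


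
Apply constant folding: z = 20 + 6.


20 + 6 = 26 at compile time
Optimized: z = 26


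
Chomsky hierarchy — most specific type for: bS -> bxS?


LHS has context (more than one symbol) and |LHS| ≤ |RHS|
Classification: Type 1 (Context-Sensitive)


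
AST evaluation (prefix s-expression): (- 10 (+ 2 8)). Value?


Evaluate inner: (+ 2 8) = 10
Evaluate root: (- 10 10) = 0
Result: 0


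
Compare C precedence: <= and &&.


'<=' is relational (level 7); '&&' is logical AND (level 2)
Higher level binds tighter
'<=' has higher precedence than '&&'


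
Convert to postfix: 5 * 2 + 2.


Left to right (same or higher precedence on left)
Postfix: 5 2 * 2 +


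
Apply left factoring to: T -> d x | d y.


Common prefix: 'd'
Factored: T -> d T', T' -> x | y


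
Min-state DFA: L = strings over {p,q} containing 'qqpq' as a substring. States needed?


KMP-style automaton: 4 progress states + 1 absorbing accept = 5
Minimal DFA: 5 states


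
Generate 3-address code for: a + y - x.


Break into single-operator statements:
t1 = a + y
t2 = t1 - x


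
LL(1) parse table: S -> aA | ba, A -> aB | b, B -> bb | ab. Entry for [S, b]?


For [S, b]: 'b' ∈ FIRST(ba)
Entry: S -> ba


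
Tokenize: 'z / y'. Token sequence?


Scan left to right, longest-match per lexeme
Tokens: ID(z), OP(/), ID(y)


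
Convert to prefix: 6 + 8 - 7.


left-to-right (same/higher precedence on left): tree is (- (+ 6 8) 7)
Prefix: - + 6 8 7


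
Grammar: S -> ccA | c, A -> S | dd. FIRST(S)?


Per alternative of S: FIRST(ccA) = {c}; FIRST(c) = {c}
FIRST(S) = {c}


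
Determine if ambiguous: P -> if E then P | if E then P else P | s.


dangling else: 'if E then if E then s else s' parses two ways
Ambiguous


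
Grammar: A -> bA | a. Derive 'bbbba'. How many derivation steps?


Derivation: A => bA => bbA => bbbA => bbbbA => bbbba
Steps: 5


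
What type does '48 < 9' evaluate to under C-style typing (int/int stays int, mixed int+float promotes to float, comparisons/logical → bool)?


Operand types: int < int
Rule: comparison yields bool
Result type: bool


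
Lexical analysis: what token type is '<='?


Pattern: operator symbol
Type: OPERATOR


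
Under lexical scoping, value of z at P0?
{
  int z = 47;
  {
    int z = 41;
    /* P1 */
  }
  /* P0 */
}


z declared in the same block as P0
z = 47


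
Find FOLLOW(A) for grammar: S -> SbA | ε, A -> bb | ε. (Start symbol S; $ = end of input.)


$ ∈ FOLLOW(S). For each A -> αBβ: add FIRST(β)\{ε} to FOLLOW(B); if β nullable, add FOLLOW(A).
FOLLOW(A) = {$, b}


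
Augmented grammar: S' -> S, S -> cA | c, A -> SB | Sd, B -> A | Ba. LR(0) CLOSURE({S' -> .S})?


Start: S' -> .S
For each item with dot before a nonterminal B, add B -> .γ for every B-production
Closure: [S' -> .S, S -> .cA, S -> .c]


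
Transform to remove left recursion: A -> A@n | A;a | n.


Left-recursive alternatives: A@n, A;a; non-recursive: n
Introduce A': A -> nA', A' -> @nA' | ;aA' | ε


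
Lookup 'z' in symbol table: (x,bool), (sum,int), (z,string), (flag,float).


Lookup 'z' → type string


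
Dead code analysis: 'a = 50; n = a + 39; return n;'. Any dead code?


a is read by n's definition; n is returned
No dead code


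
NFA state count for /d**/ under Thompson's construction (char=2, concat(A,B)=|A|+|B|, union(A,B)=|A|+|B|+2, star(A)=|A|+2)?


Syntax tree has 1 char leaf(s), 0 union(s), 2 star(s)
chars contribute 1×2 = 2; each union adds +2; each star adds +2
Total: 2 + 0 + 4 = 6 states


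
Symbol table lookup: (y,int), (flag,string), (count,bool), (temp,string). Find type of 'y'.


Lookup 'y' → type int


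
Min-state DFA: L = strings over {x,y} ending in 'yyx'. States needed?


Track the longest suffix of input matching a prefix of 'yyx': 4 classes (prefixes of length 0..3)
Minimal DFA: 4 states


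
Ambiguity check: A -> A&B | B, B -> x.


precedence layered via separate nonterminal B: deterministic
Unambiguous


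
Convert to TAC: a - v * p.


Break into single-operator statements:
t1 = v * p
t2 = a - t1


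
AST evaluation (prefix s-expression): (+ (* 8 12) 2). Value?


Evaluate inner: (* 8 12) = 96
Evaluate root: (+ 96 2) = 98
Result: 98


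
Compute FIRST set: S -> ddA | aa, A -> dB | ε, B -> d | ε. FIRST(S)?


Per alternative of S: FIRST(ddA) = {d}; FIRST(aa) = {a}
FIRST(S) = {a, d}


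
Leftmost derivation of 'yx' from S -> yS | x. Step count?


Derivation: S => yS => yx
Steps: 2


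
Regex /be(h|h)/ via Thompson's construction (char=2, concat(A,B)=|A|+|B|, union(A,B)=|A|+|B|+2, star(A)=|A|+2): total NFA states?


Syntax tree has 4 char leaf(s), 1 union(s), 0 star(s)
chars contribute 4×2 = 8; each union adds +2; each star adds +2
Total: 8 + 2 + 0 = 10 states


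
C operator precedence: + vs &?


'+' is additive (level 9); '&' is bitwise AND (level 5)
Higher level binds tighter
'+' has higher precedence than '&'


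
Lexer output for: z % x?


Scan left to right, longest-match per lexeme
Tokens: ID(z), OP(%), ID(x)


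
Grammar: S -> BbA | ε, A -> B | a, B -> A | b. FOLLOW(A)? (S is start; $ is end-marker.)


$ ∈ FOLLOW(S). For each A -> αBβ: add FIRST(β)\{ε} to FOLLOW(B); if β nullable, add FOLLOW(A).
FOLLOW(A) = {$, b}


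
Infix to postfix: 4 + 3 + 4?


Left to right (same or higher precedence on left)
Postfix: 4 3 + 4 +


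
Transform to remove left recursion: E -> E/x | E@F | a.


Left-recursive alternatives: E/x, E@F; non-recursive: a
Introduce E': E -> aE', E' -> /xE' | @FE' | ε


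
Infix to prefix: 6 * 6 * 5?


left-to-right (same/higher precedence on left): tree is (* (* 6 6) 5)
Prefix: * * 6 6 5


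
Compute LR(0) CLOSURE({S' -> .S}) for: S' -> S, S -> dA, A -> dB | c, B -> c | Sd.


Start: S' -> .S
For each item with dot before a nonterminal B, add B -> .γ for every B-production
Closure: [S' -> .S, S -> .dA]


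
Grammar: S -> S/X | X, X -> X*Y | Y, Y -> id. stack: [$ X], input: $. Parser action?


lookahead ∉ {*} so X won't extend; reduce S -> X
Action: reduce (S -> X)


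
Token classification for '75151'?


Pattern: digits only
Type: INTEGER_LITERAL


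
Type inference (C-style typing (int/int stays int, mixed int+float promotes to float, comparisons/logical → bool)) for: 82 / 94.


Operand types: int / int
Rule: mixed int/float promotes to float; int/int stays int
Result type: int


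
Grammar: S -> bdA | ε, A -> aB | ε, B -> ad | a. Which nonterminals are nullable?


A nonterminal is nullable iff some alternative derives ε (directly, or every symbol in it is nullable)
Nullable: {A, S}


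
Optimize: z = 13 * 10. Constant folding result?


13 * 10 = 130 at compile time
Optimized: z = 130


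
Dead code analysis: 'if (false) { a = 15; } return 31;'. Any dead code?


condition is constant false, so the whole block is unreachable
Dead: 'if (false) { a = 15; }'


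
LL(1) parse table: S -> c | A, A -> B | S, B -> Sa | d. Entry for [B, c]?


For [B, c]: 'c' ∈ FIRST(Sa)
Entry: B -> Sa


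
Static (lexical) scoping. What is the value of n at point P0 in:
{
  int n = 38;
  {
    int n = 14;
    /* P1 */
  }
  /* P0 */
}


n declared in the same block as P0
n = 38


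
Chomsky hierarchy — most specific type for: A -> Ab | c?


Left-linear: every RHS is a terminal or one nonterminal followed by a terminal
Classification: Type 3 (Regular)


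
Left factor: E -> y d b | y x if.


Common prefix: 'y'
Factored: E -> y E', E' -> d b | x if


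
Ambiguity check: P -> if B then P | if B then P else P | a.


dangling else: 'if B then if B then a else a' parses two ways
Ambiguous


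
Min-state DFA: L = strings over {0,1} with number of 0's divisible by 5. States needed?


Track (count of 0) mod 5: states 0..4, accept at 0
Minimal DFA: 5 states


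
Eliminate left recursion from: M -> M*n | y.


Left-recursive alternatives: M*n; non-recursive: y
Introduce M': M -> yM', M' -> *nM' | ε


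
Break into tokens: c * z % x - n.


Scan left to right, longest-match per lexeme
Tokens: ID(c), OP(*), ID(z), OP(%), ID(x), OP(-), ID(n)


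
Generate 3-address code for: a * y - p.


Break into single-operator statements:
t1 = a * y
t2 = t1 - p


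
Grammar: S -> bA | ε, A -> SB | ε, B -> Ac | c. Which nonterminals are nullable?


A nonterminal is nullable iff some alternative derives ε (directly, or every symbol in it is nullable)
Nullable: {A, S}


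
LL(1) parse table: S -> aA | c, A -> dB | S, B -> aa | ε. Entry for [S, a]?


For [S, a]: 'a' ∈ FIRST(aA)
Entry: S -> aA


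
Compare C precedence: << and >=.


'<<' is shift (level 8); '>=' is relational (level 7)
Higher level binds tighter
'<<' has higher precedence than '>='


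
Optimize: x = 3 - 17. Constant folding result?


3 - 17 = -14 at compile time
Optimized: x = -14


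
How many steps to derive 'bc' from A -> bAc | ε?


Derivation: A => bAc => bc
Steps: 2


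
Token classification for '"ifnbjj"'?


Pattern: double-quoted sequence
Type: STRING_LITERAL


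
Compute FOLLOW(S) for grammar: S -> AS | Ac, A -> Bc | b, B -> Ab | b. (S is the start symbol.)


$ ∈ FOLLOW(S). For each A -> αBβ: add FIRST(β)\{ε} to FOLLOW(B); if β nullable, add FOLLOW(A).
FOLLOW(S) = {$}


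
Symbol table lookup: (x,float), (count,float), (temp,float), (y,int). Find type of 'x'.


Lookup 'x' → type float


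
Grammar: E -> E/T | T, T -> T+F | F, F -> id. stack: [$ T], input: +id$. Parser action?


shift '+' to continue T -> T+F
Action: shift


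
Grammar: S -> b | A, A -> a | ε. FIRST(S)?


Per alternative of S: FIRST(b) = {b}; FIRST(A) = {a, ε}
FIRST(S) = {a, b, ε}


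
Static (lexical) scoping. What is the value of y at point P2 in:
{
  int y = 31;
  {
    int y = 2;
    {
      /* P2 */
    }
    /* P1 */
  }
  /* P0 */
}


P2's block does not declare y; resolves to the enclosing declaration at depth 1
y = 2


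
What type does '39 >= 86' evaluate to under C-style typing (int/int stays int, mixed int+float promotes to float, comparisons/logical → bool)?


Operand types: int >= int
Rule: comparison yields bool
Result type: bool


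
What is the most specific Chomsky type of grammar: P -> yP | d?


Right-linear: every RHS is a terminal or a terminal followed by one nonterminal
Classification: Type 3 (Regular)


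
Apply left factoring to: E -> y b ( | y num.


Common prefix: 'y'
Factored: E -> y E', E' -> b ( | num


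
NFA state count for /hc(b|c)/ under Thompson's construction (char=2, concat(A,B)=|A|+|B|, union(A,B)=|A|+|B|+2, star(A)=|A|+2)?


Syntax tree has 4 char leaf(s), 1 union(s), 0 star(s)
chars contribute 4×2 = 8; each union adds +2; each star adds +2
Total: 8 + 2 + 0 = 10 states


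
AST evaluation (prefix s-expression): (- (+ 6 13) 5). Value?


Evaluate inner: (+ 6 13) = 19
Evaluate root: (- 19 5) = 14
Result: 14


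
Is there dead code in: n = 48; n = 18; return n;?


first assignment to n is overwritten before any read
Dead: 'n = 48'


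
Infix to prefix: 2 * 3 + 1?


left-to-right (same/higher precedence on left): tree is (+ (* 2 3) 1)
Prefix: + * 2 3 1


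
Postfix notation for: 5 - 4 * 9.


* has higher precedence, evaluate 4*9 first
Postfix: 5 4 9 * -


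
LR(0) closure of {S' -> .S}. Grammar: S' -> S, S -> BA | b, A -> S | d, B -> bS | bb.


Start: S' -> .S
For each item with dot before a nonterminal B, add B -> .γ for every B-production
Closure: [S' -> .S, S -> .BA, S -> .b, B -> .bS, B -> .bb]


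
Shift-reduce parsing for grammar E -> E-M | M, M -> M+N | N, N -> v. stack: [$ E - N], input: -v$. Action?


'N' (not preceded by M+) is the handle for M -> N
Action: reduce (M -> N)


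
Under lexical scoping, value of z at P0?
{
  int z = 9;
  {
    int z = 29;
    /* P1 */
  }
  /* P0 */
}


z declared in the same block as P0
z = 9


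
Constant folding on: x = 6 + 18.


6 + 18 = 24 at compile time
Optimized: x = 24


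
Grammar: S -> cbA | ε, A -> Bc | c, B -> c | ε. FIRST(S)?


Per alternative of S: FIRST(cbA) = {c}; FIRST(ε) = {ε}
FIRST(S) = {c, ε}


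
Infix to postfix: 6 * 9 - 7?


Left to right (same or higher precedence on left)
Postfix: 6 9 * 7 -


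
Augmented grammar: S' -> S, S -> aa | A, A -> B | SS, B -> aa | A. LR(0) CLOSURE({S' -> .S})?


Start: S' -> .S
For each item with dot before a nonterminal B, add B -> .γ for every B-production
Closure: [S' -> .S, S -> .aa, S -> .A, A -> .B, A -> .SS, B -> .aa, B -> .A]


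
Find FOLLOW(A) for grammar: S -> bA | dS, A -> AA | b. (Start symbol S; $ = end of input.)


$ ∈ FOLLOW(S). For each A -> αBβ: add FIRST(β)\{ε} to FOLLOW(B); if β nullable, add FOLLOW(A).
FOLLOW(A) = {$, b}


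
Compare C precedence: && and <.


'<' is relational (level 7); '&&' is logical AND (level 2)
Higher level binds tighter
'<' has higher precedence than '&&'


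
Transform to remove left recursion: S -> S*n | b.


Left-recursive alternatives: S*n; non-recursive: b
Introduce S': S -> bS', S' -> *nS' | ε


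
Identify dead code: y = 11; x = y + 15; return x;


y is read by x's definition; x is returned
No dead code


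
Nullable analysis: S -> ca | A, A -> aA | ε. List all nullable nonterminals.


A nonterminal is nullable iff some alternative derives ε (directly, or every symbol in it is nullable)
Nullable: {A, S}


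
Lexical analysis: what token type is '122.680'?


Pattern: digits with a decimal point
Type: FLOAT_LITERAL


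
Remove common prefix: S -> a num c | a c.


Common prefix: 'a'
Factored: S -> a S', S' -> num c | c


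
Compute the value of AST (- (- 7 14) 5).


Evaluate inner: (- 7 14) = -7
Evaluate root: (- -7 5) = -12
Result: -12


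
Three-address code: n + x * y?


Break into single-operator statements:
t1 = x * y
t2 = n + t1


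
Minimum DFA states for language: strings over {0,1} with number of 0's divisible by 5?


Track (count of 0) mod 5: states 0..4, accept at 0
Minimal DFA: 5 states


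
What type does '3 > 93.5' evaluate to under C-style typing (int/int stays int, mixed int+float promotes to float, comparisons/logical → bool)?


Operand types: int > float
Rule: comparison yields bool
Result type: bool


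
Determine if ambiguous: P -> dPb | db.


balanced d^n…b^n: each string has a unique parse
Unambiguous


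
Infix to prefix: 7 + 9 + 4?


left-to-right (same/higher precedence on left): tree is (+ (+ 7 9) 4)
Prefix: + + 7 9 4


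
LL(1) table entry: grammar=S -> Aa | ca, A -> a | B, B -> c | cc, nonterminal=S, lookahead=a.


For [S, a]: 'a' ∈ FIRST(Aa)
Entry: S -> Aa


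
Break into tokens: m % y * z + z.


Scan left to right, longest-match per lexeme
Tokens: ID(m), OP(%), ID(y), OP(*), ID(z), OP(+), ID(z)


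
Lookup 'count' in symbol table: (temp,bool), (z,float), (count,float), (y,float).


Lookup 'count' → type float


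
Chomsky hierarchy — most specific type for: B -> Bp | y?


Left-linear: every RHS is a terminal or one nonterminal followed by a terminal
Classification: Type 3 (Regular)


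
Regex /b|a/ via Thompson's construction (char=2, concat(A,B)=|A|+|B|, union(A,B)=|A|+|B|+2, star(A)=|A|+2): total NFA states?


Syntax tree has 2 char leaf(s), 1 union(s), 0 star(s)
chars contribute 2×2 = 4; each union adds +2; each star adds +2
Total: 4 + 2 + 0 = 6 states


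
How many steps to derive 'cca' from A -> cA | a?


Derivation: A => cA => ccA => cca
Steps: 3


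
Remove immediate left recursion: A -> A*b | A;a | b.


Left-recursive alternatives: A*b, A;a; non-recursive: b
Introduce A': A -> bA', A' -> *bA' | ;aA' | ε


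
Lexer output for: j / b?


Scan left to right, longest-match per lexeme
Tokens: ID(j), OP(/), ID(b)


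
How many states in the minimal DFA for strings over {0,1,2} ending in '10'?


Track the longest suffix of input matching a prefix of '10': 3 classes (prefixes of length 0..2)
Minimal DFA: 3 states


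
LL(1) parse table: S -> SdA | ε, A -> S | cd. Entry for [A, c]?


For [A, c]: 'c' ∈ FIRST(cd)
Entry: A -> cd


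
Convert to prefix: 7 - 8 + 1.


left-to-right (same/higher precedence on left): tree is (+ (- 7 8) 1)
Prefix: + - 7 8 1


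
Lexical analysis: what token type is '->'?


Pattern: operator symbol
Type: OPERATOR


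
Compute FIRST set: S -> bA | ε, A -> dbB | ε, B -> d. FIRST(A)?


Per alternative of A: FIRST(dbB) = {d}; FIRST(ε) = {ε}
FIRST(A) = {d, ε}


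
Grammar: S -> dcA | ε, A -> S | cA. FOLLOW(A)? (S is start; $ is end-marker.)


$ ∈ FOLLOW(S). For each A -> αBβ: add FIRST(β)\{ε} to FOLLOW(B); if β nullable, add FOLLOW(A).
FOLLOW(A) = {$}


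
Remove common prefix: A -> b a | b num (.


Common prefix: 'b'
Factored: A -> b A', A' -> a | num (


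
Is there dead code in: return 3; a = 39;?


statement follows a return and is unreachable
Dead: 'a = 39'


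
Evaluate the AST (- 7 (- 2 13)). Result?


Evaluate inner: (- 2 13) = -11
Evaluate root: (- 7 -11) = 18
Result: 18


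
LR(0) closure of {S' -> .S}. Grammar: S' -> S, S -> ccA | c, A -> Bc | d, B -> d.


Start: S' -> .S
For each item with dot before a nonterminal B, add B -> .γ for every B-production
Closure: [S' -> .S, S -> .ccA, S -> .c]


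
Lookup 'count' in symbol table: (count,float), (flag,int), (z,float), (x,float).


Lookup 'count' → type float


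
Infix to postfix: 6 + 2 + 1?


Left to right (same or higher precedence on left)
Postfix: 6 2 + 1 +


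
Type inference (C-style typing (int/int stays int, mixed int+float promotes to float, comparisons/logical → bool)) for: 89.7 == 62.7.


Operand types: float == float
Rule: comparison yields bool
Result type: bool


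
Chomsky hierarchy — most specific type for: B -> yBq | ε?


Single nonterminal LHS, but y^n q^n is not regular
Classification: Type 2 (Context-Free)


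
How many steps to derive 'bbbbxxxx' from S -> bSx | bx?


Derivation: S => bSx => bbSxx => bbbSxxx => bbbbxxxx
Steps: 4


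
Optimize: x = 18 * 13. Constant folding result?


18 * 13 = 234 at compile time
Optimized: x = 234


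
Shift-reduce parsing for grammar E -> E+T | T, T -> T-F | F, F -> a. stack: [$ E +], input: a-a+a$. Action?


no handle ('E+' is not any RHS); shift 'a'
Action: shift


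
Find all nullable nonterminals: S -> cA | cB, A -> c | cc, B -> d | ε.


A nonterminal is nullable iff some alternative derives ε (directly, or every symbol in it is nullable)
Nullable: {B}


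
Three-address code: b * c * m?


Break into single-operator statements:
t1 = b * c
t2 = t1 * m


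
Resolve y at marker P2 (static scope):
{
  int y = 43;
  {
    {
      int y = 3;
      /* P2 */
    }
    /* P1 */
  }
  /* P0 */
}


y declared in the same block as P2
y = 3


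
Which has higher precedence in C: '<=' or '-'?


'-' is additive (level 9); '<=' is relational (level 7)
Higher level binds tighter
'-' has higher precedence than '<='


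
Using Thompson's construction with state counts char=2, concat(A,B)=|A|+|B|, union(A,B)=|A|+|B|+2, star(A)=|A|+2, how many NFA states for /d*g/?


Syntax tree has 2 char leaf(s), 0 union(s), 1 star(s)
chars contribute 2×2 = 4; each union adds +2; each star adds +2
Total: 4 + 0 + 2 = 6 states


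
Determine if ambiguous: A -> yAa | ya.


balanced y^n…a^n: each string has a unique parse
Unambiguous


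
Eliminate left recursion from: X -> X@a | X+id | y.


Left-recursive alternatives: X@a, X+id; non-recursive: y
Introduce X': X -> yX', X' -> @aX' | +idX' | ε


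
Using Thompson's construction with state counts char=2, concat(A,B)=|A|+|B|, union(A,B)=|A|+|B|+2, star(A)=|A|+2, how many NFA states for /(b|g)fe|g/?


Syntax tree has 5 char leaf(s), 2 union(s), 0 star(s)
chars contribute 5×2 = 10; each union adds +2; each star adds +2
Total: 10 + 4 + 0 = 14 states


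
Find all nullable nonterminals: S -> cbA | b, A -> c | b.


A nonterminal is nullable iff some alternative derives ε (directly, or every symbol in it is nullable)
Nullable: {}


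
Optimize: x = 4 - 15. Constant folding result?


4 - 15 = -11 at compile time
Optimized: x = -11


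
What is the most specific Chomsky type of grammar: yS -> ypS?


LHS has context (more than one symbol) and |LHS| ≤ |RHS|
Classification: Type 1 (Context-Sensitive)


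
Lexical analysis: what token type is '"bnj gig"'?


Pattern: double-quoted sequence
Type: STRING_LITERAL


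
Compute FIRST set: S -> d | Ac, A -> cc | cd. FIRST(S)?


Per alternative of S: FIRST(d) = {d}; FIRST(Ac) = {c}
FIRST(S) = {c, d}


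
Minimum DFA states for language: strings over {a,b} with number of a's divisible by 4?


Track (count of a) mod 4: states 0..3, accept at 0
Minimal DFA: 4 states


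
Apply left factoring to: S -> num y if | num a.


Common prefix: 'num'
Factored: S -> num S', S' -> y if | a


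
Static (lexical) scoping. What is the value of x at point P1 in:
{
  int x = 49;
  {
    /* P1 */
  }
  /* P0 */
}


P1's block does not declare x; resolves to the enclosing declaration at depth 0
x = 49


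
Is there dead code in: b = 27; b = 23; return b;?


first assignment to b is overwritten before any read
Dead: 'b = 27'


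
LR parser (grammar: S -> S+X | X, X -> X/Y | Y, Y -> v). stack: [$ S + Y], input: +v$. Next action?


'Y' (not preceded by X/) is the handle for X -> Y
Action: reduce (X -> Y)


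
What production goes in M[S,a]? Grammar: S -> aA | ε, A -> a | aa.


For [S, a]: 'a' ∈ FIRST(aA)
Entry: S -> aA


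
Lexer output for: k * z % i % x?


Scan left to right, longest-match per lexeme
Tokens: ID(k), OP(*), ID(z), OP(%), ID(i), OP(%), ID(x)


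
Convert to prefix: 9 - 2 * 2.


'*' binds tighter: tree is (- 9 (* 2 2))
Prefix: - 9 * 2 2


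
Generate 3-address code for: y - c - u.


Break into single-operator statements:
t1 = y - c
t2 = t1 - u


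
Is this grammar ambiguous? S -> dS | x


right-linear, alternatives start with distinct terminals 'd' vs 'x': unique leftmost derivation
Unambiguous


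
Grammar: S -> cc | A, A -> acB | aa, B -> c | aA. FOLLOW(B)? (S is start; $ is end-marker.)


$ ∈ FOLLOW(S). For each A -> αBβ: add FIRST(β)\{ε} to FOLLOW(B); if β nullable, add FOLLOW(A).
FOLLOW(B) = {$}


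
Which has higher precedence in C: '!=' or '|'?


'!=' is equality (level 6); '|' is bitwise OR (level 3)
Higher level binds tighter
'!=' has higher precedence than '|'


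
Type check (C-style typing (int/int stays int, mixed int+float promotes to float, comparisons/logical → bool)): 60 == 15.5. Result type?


Operand types: int == float
Rule: comparison yields bool
Result type: bool


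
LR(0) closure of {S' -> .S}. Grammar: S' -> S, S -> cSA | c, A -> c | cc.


Start: S' -> .S
For each item with dot before a nonterminal B, add B -> .γ for every B-production
Closure: [S' -> .S, S -> .cSA, S -> .c]


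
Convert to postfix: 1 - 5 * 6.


* has higher precedence, evaluate 5*6 first
Postfix: 1 5 6 * -


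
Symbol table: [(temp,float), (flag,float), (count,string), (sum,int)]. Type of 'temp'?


Lookup 'temp' → type float


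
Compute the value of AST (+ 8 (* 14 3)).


Evaluate inner: (* 14 3) = 42
Evaluate root: (+ 8 42) = 50
Result: 50


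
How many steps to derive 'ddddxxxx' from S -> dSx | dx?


Derivation: S => dSx => ddSxx => dddSxxx => ddddxxxx
Steps: 4


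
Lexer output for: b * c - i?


Scan left to right, longest-match per lexeme
Tokens: ID(b), OP(*), ID(c), OP(-), ID(i)


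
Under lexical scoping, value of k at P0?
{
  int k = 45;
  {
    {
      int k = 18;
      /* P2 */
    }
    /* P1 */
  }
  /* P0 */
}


k declared in the same block as P0
k = 45


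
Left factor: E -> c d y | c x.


Common prefix: 'c'
Factored: E -> c E', E' -> d y | x


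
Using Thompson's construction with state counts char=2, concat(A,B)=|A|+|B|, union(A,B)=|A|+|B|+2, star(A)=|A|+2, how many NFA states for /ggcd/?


Syntax tree has 4 char leaf(s), 0 union(s), 0 star(s)
chars contribute 4×2 = 8; each union adds +2; each star adds +2
Total: 8 + 0 + 0 = 8 states


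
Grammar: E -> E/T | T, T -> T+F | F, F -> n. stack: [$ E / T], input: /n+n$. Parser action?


handle 'E/T' on top; lookahead ∈ FOLLOW(E) = {/, $}
Action: reduce (E -> E/T)


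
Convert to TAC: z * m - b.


Break into single-operator statements:
t1 = z * m
t2 = t1 - b


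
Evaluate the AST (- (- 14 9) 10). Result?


Evaluate inner: (- 14 9) = 5
Evaluate root: (- 5 10) = -5
Result: -5


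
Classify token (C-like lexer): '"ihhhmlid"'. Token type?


Pattern: double-quoted sequence
Type: STRING_LITERAL


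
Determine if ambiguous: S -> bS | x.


right-linear, alternatives start with distinct terminals 'b' vs 'x': unique leftmost derivation
Unambiguous


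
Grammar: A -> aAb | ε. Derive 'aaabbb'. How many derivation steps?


Derivation: A => aAb => aaAbb => aaaAbbb => aaabbb
Steps: 4


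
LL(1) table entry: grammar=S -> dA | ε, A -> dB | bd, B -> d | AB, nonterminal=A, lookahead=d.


For [A, d]: 'd' ∈ FIRST(dB)
Entry: A -> dB


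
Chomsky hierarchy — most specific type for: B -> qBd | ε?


Single nonterminal LHS, but q^n d^n is not regular
Classification: Type 2 (Context-Free)


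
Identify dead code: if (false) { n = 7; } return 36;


condition is constant false, so the whole block is unreachable
Dead: 'if (false) { n = 7; }'


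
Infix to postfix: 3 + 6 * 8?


* has higher precedence, evaluate 6*8 first
Postfix: 3 6 8 * +


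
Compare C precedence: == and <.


'<' is relational (level 7); '==' is equality (level 6)
Higher level binds tighter
'<' has higher precedence than '=='


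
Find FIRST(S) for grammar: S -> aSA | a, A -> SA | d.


Per alternative of S: FIRST(aSA) = {a}; FIRST(a) = {a}
FIRST(S) = {a}


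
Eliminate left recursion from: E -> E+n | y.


Left-recursive alternatives: E+n; non-recursive: y
Introduce E': E -> yE', E' -> +nE' | ε


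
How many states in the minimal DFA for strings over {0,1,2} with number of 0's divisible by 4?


Track (count of 0) mod 4: states 0..3, accept at 0
Minimal DFA: 4 states


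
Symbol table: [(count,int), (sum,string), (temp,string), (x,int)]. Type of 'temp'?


Lookup 'temp' → type string


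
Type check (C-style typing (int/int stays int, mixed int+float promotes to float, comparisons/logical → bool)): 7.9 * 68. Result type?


Operand types: float * int
Rule: mixed int/float promotes to float; int/int stays int
Result type: float


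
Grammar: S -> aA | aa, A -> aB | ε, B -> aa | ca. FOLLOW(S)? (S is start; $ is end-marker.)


$ ∈ FOLLOW(S). For each A -> αBβ: add FIRST(β)\{ε} to FOLLOW(B); if β nullable, add FOLLOW(A).
FOLLOW(S) = {$}


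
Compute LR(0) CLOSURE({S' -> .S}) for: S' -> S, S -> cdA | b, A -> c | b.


Start: S' -> .S
For each item with dot before a nonterminal B, add B -> .γ for every B-production
Closure: [S' -> .S, S -> .cdA, S -> .b]


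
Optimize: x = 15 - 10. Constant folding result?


15 - 10 = 5 at compile time
Optimized: x = 5


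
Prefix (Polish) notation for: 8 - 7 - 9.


left-to-right (same/higher precedence on left): tree is (- (- 8 7) 9)
Prefix: - - 8 7 9


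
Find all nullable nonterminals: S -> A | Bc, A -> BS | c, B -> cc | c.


A nonterminal is nullable iff some alternative derives ε (directly, or every symbol in it is nullable)
Nullable: {}


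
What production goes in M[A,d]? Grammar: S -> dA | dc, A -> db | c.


For [A, d]: 'd' ∈ FIRST(db)
Entry: A -> db


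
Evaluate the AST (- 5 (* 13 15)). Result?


Evaluate inner: (* 13 15) = 195
Evaluate root: (- 5 195) = -190
Result: -190


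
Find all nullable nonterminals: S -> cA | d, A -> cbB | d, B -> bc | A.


A nonterminal is nullable iff some alternative derives ε (directly, or every symbol in it is nullable)
Nullable: {}


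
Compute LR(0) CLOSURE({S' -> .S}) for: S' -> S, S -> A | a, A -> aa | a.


Start: S' -> .S
For each item with dot before a nonterminal B, add B -> .γ for every B-production
Closure: [S' -> .S, S -> .A, S -> .a, A -> .aa, A -> .a]


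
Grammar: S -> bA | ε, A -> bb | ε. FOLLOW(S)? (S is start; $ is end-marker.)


$ ∈ FOLLOW(S). For each A -> αBβ: add FIRST(β)\{ε} to FOLLOW(B); if β nullable, add FOLLOW(A).
FOLLOW(S) = {$}


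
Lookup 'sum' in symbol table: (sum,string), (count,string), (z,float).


Lookup 'sum' → type string


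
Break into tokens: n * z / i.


Scan left to right, longest-match per lexeme
Tokens: ID(n), OP(*), ID(z), OP(/), ID(i)


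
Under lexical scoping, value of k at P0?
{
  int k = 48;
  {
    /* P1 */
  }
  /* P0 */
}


k declared in the same block as P0
k = 48


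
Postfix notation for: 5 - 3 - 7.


Left to right (same or higher precedence on left)
Postfix: 5 3 - 7 -


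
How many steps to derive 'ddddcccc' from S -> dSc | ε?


Derivation: S => dSc => ddScc => dddSccc => ddddScccc => ddddcccc
Steps: 5


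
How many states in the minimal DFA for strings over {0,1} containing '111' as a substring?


KMP-style automaton: 3 progress states + 1 absorbing accept = 4
Minimal DFA: 4 states


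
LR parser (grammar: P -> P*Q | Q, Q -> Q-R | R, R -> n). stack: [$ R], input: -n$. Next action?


'R' (not preceded by Q-) is the handle for Q -> R
Action: reduce (Q -> R)


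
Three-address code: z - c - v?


Break into single-operator statements:
t1 = z - c
t2 = t1 - v


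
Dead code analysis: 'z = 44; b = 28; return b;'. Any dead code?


z is assigned but never read
Dead: 'z = 44'


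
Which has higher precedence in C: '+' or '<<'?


'+' is additive (level 9); '<<' is shift (level 8)
Higher level binds tighter
'+' has higher precedence than '<<'


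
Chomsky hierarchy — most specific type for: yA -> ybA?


LHS has context (more than one symbol) and |LHS| ≤ |RHS|
Classification: Type 1 (Context-Sensitive)


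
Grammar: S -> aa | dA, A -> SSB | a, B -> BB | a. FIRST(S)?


Per alternative of S: FIRST(aa) = {a}; FIRST(dA) = {d}
FIRST(S) = {a, d}


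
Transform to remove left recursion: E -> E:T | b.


Left-recursive alternatives: E:T; non-recursive: b
Introduce E': E -> bE', E' -> :TE' | ε


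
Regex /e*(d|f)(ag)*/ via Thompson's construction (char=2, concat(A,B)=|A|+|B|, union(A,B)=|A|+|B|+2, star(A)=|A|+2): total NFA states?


Syntax tree has 5 char leaf(s), 1 union(s), 2 star(s)
chars contribute 5×2 = 10; each union adds +2; each star adds +2
Total: 10 + 2 + 4 = 16 states


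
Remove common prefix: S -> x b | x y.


Common prefix: 'x'
Factored: S -> x S', S' -> b | y


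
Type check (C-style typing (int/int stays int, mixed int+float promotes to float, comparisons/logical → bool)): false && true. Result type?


Operand types: bool && bool
Rule: logical operators take bool operands and yield bool
Result type: bool


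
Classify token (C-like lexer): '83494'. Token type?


Pattern: digits only
Type: INTEGER_LITERAL


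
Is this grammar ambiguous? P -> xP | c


right-linear, alternatives start with distinct terminals 'x' vs 'c': unique leftmost derivation
Unambiguous


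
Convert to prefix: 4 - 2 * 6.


'*' binds tighter: tree is (- 4 (* 2 6))
Prefix: - 4 * 2 6


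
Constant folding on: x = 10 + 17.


10 + 17 = 27 at compile time
Optimized: x = 27


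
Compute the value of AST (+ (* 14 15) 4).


Evaluate inner: (* 14 15) = 210
Evaluate root: (+ 210 4) = 214
Result: 214


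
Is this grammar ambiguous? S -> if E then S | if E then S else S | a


dangling else: 'if E then if E then a else a' parses two ways
Ambiguous


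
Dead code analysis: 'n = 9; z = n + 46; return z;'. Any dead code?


n is read by z's definition; z is returned
No dead code


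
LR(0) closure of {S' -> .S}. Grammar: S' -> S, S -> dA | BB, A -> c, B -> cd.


Start: S' -> .S
For each item with dot before a nonterminal B, add B -> .γ for every B-production
Closure: [S' -> .S, S -> .dA, S -> .BB, B -> .cd]


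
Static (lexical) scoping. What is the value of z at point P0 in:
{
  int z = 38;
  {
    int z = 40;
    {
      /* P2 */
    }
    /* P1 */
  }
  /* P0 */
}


z declared in the same block as P0
z = 38


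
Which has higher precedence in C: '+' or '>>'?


'+' is additive (level 9); '>>' is shift (level 8)
Higher level binds tighter
'+' has higher precedence than '>>'


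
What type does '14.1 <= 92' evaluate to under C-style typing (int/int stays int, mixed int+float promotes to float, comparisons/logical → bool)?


Operand types: float <= int
Rule: comparison yields bool
Result type: bool


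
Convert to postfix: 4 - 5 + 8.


Left to right (same or higher precedence on left)
Postfix: 4 5 - 8 +


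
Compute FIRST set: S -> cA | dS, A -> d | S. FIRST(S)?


Per alternative of S: FIRST(cA) = {c}; FIRST(dS) = {d}
FIRST(S) = {c, d}


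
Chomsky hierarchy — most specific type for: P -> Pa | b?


Left-linear: every RHS is a terminal or one nonterminal followed by a terminal
Classification: Type 3 (Regular)


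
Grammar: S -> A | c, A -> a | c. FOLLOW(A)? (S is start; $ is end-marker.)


$ ∈ FOLLOW(S). For each A -> αBβ: add FIRST(β)\{ε} to FOLLOW(B); if β nullable, add FOLLOW(A).
FOLLOW(A) = {$}


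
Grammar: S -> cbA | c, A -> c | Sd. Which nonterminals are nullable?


A nonterminal is nullable iff some alternative derives ε (directly, or every symbol in it is nullable)
Nullable: {}


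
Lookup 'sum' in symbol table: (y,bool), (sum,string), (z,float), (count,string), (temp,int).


Lookup 'sum' → type string


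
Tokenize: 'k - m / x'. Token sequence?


Scan left to right, longest-match per lexeme
Tokens: ID(k), OP(-), ID(m), OP(/), ID(x)


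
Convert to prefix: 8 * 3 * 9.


left-to-right (same/higher precedence on left): tree is (* (* 8 3) 9)
Prefix: * * 8 3 9


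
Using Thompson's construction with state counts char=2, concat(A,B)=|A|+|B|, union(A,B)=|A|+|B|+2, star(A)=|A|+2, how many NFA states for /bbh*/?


Syntax tree has 3 char leaf(s), 0 union(s), 1 star(s)
chars contribute 3×2 = 6; each union adds +2; each star adds +2
Total: 6 + 0 + 2 = 8 states


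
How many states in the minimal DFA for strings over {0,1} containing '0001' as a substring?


KMP-style automaton: 4 progress states + 1 absorbing accept = 5
Minimal DFA: 5 states


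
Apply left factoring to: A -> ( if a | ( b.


Common prefix: '('
Factored: A -> ( A', A' -> if a | b


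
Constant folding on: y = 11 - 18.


11 - 18 = -7 at compile time
Optimized: y = -7


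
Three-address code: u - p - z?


Break into single-operator statements:
t1 = u - p
t2 = t1 - z


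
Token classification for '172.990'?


Pattern: digits with a decimal point
Type: FLOAT_LITERAL


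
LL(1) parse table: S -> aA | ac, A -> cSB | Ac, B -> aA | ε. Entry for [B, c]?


For [B, c]: ε is nullable and 'c' ∈ FOLLOW(B)
Entry: B -> ε


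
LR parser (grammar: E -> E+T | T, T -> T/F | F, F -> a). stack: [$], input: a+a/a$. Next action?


no handle on stack; shift 'a'
Action: shift


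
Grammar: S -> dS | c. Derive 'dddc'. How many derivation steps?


Derivation: S => dS => ddS => dddS => dddc
Steps: 4


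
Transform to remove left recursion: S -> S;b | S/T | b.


Left-recursive alternatives: S;b, S/T; non-recursive: b
Introduce S': S -> bS', S' -> ;bS' | /TS' | ε


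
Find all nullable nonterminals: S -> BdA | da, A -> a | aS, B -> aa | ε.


A nonterminal is nullable iff some alternative derives ε (directly, or every symbol in it is nullable)
Nullable: {B}


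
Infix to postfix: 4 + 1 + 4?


Left to right (same or higher precedence on left)
Postfix: 4 1 + 4 +


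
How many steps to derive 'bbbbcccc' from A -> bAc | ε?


Derivation: A => bAc => bbAcc => bbbAccc => bbbbAcccc => bbbbcccc
Steps: 5


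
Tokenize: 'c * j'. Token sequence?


Scan left to right, longest-match per lexeme
Tokens: ID(c), OP(*), ID(j)


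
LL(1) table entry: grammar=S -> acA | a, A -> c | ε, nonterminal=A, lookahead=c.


For [A, c]: 'c' ∈ FIRST(c)
Entry: A -> c


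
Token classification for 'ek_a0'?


Pattern: letter/underscore followed by alphanumerics, not a keyword
Type: IDENTIFIER


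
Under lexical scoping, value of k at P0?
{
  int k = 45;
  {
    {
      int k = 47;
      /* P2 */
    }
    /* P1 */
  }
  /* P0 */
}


k declared in the same block as P0
k = 45


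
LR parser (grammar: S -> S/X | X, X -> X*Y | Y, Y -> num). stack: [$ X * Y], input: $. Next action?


handle 'X*Y' on top
Action: reduce (X -> X*Y)


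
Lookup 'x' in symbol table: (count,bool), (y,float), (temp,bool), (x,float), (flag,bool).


Lookup 'x' → type float


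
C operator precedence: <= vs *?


'*' is multiplicative (level 10); '<=' is relational (level 7)
Higher level binds tighter
'*' has higher precedence than '<='


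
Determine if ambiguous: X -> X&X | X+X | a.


'a&a+a' has two parse trees (no precedence encoded between & and +)
Ambiguous


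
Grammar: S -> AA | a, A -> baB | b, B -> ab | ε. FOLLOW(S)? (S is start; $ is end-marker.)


$ ∈ FOLLOW(S). For each A -> αBβ: add FIRST(β)\{ε} to FOLLOW(B); if β nullable, add FOLLOW(A).
FOLLOW(S) = {$}


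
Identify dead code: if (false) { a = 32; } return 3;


condition is constant false, so the whole block is unreachable
Dead: 'if (false) { a = 32; }'


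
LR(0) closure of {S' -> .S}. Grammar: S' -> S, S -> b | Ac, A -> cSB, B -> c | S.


Start: S' -> .S
For each item with dot before a nonterminal B, add B -> .γ for every B-production
Closure: [S' -> .S, S -> .b, S -> .Ac, A -> .cSB]


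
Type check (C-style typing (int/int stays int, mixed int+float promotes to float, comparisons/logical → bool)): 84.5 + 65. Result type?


Operand types: float + int
Rule: mixed int/float promotes to float; int/int stays int
Result type: float


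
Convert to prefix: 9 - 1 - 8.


left-to-right (same/higher precedence on left): tree is (- (- 9 1) 8)
Prefix: - - 9 1 8


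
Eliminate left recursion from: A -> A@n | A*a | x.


Left-recursive alternatives: A@n, A*a; non-recursive: x
Introduce A': A -> xA', A' -> @nA' | *aA' | ε


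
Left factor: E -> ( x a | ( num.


Common prefix: '('
Factored: E -> ( E', E' -> x a | num


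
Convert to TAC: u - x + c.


Break into single-operator statements:
t1 = u - x
t2 = t1 + c


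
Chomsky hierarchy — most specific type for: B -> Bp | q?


Left-linear: every RHS is a terminal or one nonterminal followed by a terminal
Classification: Type 3 (Regular)


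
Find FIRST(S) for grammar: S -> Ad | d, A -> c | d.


Per alternative of S: FIRST(Ad) = {c, d}; FIRST(d) = {d}
FIRST(S) = {c, d}
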